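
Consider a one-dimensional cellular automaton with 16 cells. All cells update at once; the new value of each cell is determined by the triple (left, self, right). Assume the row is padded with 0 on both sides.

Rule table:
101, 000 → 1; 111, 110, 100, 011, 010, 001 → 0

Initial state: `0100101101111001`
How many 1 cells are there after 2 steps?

step 1: 0000010010000000
step 2: 1111000000111111
count of 1: 10

10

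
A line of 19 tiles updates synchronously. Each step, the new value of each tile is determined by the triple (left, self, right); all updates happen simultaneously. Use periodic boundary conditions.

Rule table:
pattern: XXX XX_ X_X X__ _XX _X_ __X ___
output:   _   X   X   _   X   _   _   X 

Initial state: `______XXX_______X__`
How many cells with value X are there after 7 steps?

7

XXXXX_X_X_XXXXX___X
____XX_X_XX___X_X_X
_XX_XXX_XXX_X__X_X_
_XXXX_XXX_XX____X__
_X__XXX_XXXX_XX___X
X___X_XXX__XXXX_X__
__X__XX_X__X__XX___
count of X: 7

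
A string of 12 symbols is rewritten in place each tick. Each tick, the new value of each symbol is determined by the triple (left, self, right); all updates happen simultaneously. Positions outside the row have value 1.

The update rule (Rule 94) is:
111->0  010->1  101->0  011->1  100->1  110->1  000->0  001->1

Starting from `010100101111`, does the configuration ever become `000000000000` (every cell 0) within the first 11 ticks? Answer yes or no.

tick 1: 010111101000
tick 2: 010100101101
tick 3: 010111101101
tick 4: 010100101101  (repeats tick 2; period 2)
tick 11: 010111101101
tick 11 is 010111101101, still not uniform 0

no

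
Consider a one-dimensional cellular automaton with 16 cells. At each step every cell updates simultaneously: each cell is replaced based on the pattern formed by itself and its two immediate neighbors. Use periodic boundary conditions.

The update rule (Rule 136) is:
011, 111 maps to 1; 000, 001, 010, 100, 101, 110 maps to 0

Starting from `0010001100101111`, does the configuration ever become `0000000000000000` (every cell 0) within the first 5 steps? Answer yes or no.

step 1: 0000001000001110
step 2: 0000000000001100
step 3: 0000000000001000
step 4: 0000000000000000
all cells are 0 at step 4

yes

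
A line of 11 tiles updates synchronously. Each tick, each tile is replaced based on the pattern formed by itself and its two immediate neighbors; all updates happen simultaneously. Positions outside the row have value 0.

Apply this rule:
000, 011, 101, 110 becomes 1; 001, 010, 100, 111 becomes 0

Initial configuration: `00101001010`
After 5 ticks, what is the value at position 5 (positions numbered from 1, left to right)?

10010000100
00000110001
11110110100
10011111001
00010001000
position 5 holds 0

0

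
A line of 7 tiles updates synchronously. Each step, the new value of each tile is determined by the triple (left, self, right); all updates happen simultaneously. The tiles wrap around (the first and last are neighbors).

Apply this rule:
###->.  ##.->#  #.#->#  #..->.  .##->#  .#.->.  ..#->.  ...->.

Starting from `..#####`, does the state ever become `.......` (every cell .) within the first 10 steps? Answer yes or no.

yes

..#...#
.......
all cells are . at step 2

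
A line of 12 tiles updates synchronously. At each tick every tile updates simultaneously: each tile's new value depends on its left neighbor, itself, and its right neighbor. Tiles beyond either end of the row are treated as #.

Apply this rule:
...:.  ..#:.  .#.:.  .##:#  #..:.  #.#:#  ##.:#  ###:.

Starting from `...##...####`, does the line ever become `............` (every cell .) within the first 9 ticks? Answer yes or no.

...##...#...
...##.......
...##.......  (fixed point — unchanged through tick 9)
tick 9 is ...##......., still not uniform .

no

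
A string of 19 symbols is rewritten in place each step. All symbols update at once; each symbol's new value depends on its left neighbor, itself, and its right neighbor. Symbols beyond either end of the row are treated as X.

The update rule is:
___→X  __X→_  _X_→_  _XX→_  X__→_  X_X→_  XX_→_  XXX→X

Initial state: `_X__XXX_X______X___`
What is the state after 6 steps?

__XXX____XXXXX_____

step 1: _____X____XXXX___X_
step 2: _XXX___XX__XX__X___
step 3: __X__X___________X_
step 4: _______XXXXXXXXX___
step 5: _XXXXX__XXXXXXX__X_
step 6: __XXX____XXXXX_____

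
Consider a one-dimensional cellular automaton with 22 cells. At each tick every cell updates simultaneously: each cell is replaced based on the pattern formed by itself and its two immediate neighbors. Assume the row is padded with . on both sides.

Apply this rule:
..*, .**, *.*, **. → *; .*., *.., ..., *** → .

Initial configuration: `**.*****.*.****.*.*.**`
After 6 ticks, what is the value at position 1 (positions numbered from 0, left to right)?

****...**.**..**.*.***
*..*..******.****.**.*
..*..**....***..*****.
.*..***...**.*.**...*.
*..**.*..****.***..*..
..****..**..***.*.*...
position 1 holds .

.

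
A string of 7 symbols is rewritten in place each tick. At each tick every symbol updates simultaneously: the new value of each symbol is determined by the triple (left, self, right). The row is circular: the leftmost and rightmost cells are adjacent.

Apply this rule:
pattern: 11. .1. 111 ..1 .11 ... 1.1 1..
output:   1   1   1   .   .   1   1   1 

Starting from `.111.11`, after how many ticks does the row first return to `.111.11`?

7

1.111.1
11.111.
.11.111
1.11.11
11.11.1
111.11.
.111.11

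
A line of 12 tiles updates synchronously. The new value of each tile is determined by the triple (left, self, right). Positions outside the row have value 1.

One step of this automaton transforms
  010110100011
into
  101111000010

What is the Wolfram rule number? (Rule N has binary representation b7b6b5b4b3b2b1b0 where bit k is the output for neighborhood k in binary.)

position 11: 111 → 0  (bit 7 = 0)
position 4: 110 → 1  (bit 6 = 1)
position 0: 101 → 1  (bit 5 = 1)
position 7: 100 → 0  (bit 4 = 0)
position 3: 011 → 1  (bit 3 = 1)
position 1: 010 → 0  (bit 2 = 0)
position 9: 001 → 0  (bit 1 = 0)
position 8: 000 → 0  (bit 0 = 0)
bits b7..b0 = 01101000 = 104

104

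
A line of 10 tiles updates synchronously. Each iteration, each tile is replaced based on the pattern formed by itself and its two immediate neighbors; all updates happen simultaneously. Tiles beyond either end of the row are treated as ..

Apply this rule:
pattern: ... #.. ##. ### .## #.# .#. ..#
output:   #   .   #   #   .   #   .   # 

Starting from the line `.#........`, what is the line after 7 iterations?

#..#######
..#.######
##.#.#####
.##.#.####
#.##.#.###
.#.##.#.##
#.#.##.#.#

#.#.##.#.#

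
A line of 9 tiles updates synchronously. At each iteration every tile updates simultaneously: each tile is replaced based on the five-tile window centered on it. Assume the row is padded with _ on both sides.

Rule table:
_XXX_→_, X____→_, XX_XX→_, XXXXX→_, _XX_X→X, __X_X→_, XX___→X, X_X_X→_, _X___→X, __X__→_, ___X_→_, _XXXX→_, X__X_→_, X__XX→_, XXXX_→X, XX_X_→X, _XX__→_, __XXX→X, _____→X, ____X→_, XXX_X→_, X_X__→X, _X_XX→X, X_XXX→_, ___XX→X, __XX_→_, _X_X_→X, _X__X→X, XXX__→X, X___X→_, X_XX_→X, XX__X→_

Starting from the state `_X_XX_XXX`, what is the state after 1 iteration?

__XXX___X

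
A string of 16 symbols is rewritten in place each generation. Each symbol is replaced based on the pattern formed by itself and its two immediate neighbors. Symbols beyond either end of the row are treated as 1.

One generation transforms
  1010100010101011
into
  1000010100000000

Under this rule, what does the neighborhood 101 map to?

0

At position 1 the neighborhood is 101; the next row has 0 there.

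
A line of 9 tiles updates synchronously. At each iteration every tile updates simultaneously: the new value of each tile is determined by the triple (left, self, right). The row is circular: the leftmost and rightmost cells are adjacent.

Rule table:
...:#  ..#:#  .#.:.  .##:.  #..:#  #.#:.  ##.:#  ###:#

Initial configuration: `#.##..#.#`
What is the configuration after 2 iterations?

#..###...
.##.#####

.##.#####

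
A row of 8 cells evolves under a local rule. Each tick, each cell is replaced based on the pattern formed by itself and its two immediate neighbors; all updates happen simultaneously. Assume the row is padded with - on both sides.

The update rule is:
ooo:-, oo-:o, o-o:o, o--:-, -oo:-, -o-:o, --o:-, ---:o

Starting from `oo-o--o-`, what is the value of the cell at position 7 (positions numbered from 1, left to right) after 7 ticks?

-ooo--o-
---o--o-
oo-o--o-  (repeats tick 0; period 3)
tick 7: -ooo--o-
position 7 holds o

o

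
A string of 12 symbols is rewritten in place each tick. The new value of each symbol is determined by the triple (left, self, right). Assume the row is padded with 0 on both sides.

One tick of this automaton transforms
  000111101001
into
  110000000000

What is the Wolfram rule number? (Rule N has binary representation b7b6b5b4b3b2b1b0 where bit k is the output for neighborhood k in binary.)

position 4: 111 → 0  (bit 7 = 0)
position 6: 110 → 0  (bit 6 = 0)
position 7: 101 → 0  (bit 5 = 0)
position 9: 100 → 0  (bit 4 = 0)
position 3: 011 → 0  (bit 3 = 0)
position 8: 010 → 0  (bit 2 = 0)
position 2: 001 → 0  (bit 1 = 0)
position 0: 000 → 1  (bit 0 = 1)
bits b7..b0 = 00000001 = 1

1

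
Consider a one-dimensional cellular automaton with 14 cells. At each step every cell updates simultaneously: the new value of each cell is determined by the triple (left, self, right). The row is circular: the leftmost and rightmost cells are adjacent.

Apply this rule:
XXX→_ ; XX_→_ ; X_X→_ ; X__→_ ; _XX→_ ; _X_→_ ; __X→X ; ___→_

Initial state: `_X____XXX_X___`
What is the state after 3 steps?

step 1: X____X________
step 2: ____X________X
step 3: ___X________X_

___X________X_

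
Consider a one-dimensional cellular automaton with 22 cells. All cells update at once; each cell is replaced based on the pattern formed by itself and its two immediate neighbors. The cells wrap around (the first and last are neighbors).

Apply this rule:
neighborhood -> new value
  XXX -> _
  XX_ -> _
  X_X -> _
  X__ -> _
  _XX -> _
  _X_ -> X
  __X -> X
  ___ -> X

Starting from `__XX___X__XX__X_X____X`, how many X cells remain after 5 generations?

_X___XXX_X___XX_X_XXXX
_X_XX____X_XX___X_____
XX____XXXX____XXX_XXXX
___XXX_____XXX________
XXX____XXXX____XXXXXXX
count of X: 14

14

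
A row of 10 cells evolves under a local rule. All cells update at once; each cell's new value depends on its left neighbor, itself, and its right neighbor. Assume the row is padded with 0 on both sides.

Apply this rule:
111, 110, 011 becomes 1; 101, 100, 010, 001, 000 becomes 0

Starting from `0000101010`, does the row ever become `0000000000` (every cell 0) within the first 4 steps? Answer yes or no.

yes

step 1: 0000000000
all cells are 0 at step 1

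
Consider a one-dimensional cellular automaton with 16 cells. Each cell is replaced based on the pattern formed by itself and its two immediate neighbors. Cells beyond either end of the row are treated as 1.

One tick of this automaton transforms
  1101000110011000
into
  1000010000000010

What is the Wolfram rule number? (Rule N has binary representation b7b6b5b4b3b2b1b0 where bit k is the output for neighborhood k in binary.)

129

position 0: 111 → 1  (bit 7 = 1)
position 1: 110 → 0  (bit 6 = 0)
position 2: 101 → 0  (bit 5 = 0)
position 4: 100 → 0  (bit 4 = 0)
position 7: 011 → 0  (bit 3 = 0)
position 3: 010 → 0  (bit 2 = 0)
position 6: 001 → 0  (bit 1 = 0)
position 5: 000 → 1  (bit 0 = 1)
bits b7..b0 = 10000001 = 129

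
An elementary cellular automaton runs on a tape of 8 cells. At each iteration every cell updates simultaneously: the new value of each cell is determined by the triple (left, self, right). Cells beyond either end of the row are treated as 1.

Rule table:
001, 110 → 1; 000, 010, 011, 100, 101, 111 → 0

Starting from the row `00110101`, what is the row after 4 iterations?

00000100

01010000
00000001
00000010
00000100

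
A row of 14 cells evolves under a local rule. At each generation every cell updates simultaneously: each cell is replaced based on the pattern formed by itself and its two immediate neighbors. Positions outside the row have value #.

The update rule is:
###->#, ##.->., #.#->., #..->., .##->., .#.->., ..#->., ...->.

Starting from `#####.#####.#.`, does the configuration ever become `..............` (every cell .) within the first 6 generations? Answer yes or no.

yes

####...###....
###.....#.....
##............
#.............
..............
all cells are . at generation 5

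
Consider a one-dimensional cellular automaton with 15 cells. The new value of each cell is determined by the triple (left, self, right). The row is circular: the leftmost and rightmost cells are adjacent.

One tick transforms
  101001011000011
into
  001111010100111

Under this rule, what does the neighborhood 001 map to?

1

At position 4 the neighborhood is 001; the next row has 1 there.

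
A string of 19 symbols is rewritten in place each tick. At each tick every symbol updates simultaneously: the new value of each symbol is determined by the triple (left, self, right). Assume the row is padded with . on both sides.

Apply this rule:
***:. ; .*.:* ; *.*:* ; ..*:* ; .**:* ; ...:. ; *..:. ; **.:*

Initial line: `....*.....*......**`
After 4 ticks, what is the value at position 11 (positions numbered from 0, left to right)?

.

...**....**.....***
..***...***....**.*
.**.*..**.*...*****
*****.*****..**...*
position 11 holds .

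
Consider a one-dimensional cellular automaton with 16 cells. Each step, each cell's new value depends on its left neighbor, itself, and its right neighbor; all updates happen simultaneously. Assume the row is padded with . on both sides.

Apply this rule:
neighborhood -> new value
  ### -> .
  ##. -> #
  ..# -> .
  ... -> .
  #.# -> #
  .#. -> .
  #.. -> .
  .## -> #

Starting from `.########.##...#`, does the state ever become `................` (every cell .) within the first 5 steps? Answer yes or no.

.#......####....
........#..#....
................
all cells are . at step 3

yes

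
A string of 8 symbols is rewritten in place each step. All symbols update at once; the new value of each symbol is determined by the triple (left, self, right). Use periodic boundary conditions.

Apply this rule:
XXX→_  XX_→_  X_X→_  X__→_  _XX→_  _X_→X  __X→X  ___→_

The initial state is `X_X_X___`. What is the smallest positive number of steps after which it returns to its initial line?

X_X_X__X
__X_X_X_
_XX_X_X_
X___X_X_
X__XX_X_
X_X___X_
X_X__XX_
X_X_X___

8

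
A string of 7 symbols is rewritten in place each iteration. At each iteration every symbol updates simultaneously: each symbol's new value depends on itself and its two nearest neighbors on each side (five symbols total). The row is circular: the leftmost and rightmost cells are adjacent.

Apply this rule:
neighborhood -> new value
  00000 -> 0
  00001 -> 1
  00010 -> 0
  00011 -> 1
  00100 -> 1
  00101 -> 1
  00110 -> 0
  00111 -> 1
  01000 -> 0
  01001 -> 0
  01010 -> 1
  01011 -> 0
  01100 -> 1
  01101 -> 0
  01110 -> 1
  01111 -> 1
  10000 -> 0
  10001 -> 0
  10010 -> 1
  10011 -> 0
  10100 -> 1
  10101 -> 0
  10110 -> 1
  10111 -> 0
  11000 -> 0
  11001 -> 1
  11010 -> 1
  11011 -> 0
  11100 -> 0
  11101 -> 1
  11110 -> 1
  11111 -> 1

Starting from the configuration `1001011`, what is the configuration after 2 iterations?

0010111

0111001
0010111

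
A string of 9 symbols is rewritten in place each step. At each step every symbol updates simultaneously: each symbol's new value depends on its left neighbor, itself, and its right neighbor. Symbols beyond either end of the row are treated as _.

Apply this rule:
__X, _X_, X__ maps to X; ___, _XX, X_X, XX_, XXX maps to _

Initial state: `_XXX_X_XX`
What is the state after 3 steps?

__XX___X_

step 1: X____X___
step 2: XX__XXX__
step 3: __XX___X_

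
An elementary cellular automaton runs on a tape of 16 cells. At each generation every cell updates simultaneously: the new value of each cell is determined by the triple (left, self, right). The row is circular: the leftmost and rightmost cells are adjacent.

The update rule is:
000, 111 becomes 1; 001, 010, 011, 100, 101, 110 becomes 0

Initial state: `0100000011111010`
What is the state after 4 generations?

0001111001110000
1100110000100111
1000000110000011
0011110000111001

0011110000111001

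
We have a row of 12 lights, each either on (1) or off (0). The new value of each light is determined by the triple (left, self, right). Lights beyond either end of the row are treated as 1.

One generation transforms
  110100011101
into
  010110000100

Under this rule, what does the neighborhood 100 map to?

1

At position 4 the neighborhood is 100; the next row has 1 there.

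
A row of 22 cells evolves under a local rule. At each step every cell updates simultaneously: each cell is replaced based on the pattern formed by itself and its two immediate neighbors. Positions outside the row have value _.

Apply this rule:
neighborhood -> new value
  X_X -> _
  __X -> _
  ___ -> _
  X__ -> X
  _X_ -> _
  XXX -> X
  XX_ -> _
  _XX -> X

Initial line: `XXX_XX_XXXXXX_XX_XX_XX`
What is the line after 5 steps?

_____X_X___X___X__X__X

XX__X__XXXXX__X__X__X_
X_X__X_XXXX_X__X__X__X
___X___XXX___X__X__X__
____X__XX_X___X__X__X_
_____X_X___X___X__X__X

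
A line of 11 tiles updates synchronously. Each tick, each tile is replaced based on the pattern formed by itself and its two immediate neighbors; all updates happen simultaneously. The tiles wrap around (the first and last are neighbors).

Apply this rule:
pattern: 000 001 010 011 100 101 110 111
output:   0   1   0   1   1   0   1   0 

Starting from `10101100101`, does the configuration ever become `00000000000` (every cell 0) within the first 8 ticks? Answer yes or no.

tick 1: 10001111001
tick 2: 11011001111
tick 3: 01011111000
tick 4: 10010001100
tick 5: 01101011111
tick 6: 01100010001
tick 7: 01110101010
tick 8: 11010000001
tick 8 is 11010000001, still not uniform 0

no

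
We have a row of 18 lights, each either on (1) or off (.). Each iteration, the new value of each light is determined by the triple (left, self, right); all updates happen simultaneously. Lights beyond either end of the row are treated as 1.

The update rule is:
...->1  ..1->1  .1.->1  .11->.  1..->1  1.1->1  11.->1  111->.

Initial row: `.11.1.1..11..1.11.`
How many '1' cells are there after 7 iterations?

iteration 1: 1.1111111.11111.11
iteration 2: 11......11....11..
iteration 3: .1111111.11111.111
iteration 4: 1......11....11...
iteration 5: 1111111.11111.1111
iteration 6: ......11....11....
iteration 7: 111111.11111.11111
count of 1: 16

16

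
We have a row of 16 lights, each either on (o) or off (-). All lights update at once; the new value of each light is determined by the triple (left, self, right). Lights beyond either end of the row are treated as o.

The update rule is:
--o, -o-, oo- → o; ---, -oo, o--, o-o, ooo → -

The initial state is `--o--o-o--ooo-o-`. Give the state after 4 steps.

-oo-oo-o-o--o-o-
--o--o-o-o-oo-o-
-oo-oo-o-o--o-o-  (repeats step 1; period 2)
step 4: --o--o-o-o-oo-o-

--o--o-o-o-oo-o-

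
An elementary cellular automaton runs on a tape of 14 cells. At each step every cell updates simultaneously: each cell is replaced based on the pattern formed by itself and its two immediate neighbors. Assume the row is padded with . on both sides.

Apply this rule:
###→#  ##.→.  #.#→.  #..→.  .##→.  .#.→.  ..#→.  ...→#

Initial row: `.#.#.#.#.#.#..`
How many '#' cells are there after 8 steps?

3

step 1: .............#
step 2: ############..
step 3: .##########..#
step 4: ..########....
step 5: #..######..###
step 6: ....####....#.
step 7: ###..##..##...
step 8: .#..........##
count of #: 3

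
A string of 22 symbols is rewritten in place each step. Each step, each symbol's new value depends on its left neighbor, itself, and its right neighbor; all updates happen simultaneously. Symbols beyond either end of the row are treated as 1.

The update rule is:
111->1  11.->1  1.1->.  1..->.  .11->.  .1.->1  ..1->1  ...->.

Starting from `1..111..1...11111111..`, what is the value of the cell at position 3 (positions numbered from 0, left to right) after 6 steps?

.

1.1.11.11..1.1111111.1
1.1..1..1.11..111111..
1.1.11.11..1.1.11111.1
1.1..1..1.11.1..1111..
1.1.11.11..1.1.1.111.1
1.1..1..1.11.1.1..11..
position 3 holds .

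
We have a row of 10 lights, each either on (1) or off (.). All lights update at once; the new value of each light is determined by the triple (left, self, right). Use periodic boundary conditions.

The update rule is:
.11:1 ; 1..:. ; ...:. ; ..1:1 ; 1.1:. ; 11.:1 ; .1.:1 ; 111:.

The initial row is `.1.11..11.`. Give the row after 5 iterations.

11.11.1.1.

11.11.111.
11.11.1.1.
11.11.1.1.  (fixed point — unchanged through iteration 5)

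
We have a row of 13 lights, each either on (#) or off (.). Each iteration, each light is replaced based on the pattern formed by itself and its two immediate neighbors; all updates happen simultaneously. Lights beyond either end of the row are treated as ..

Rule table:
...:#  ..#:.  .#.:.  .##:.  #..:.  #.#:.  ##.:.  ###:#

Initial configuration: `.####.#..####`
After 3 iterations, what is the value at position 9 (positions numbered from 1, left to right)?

..##......##.
#....####....
..##..##..###
position 9 holds .

.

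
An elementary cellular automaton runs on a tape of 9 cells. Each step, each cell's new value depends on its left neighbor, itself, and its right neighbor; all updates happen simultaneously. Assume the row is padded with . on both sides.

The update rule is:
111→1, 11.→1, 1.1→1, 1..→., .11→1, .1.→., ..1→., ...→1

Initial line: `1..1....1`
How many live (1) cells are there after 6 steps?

step 1: .....11..
step 2: 1111.11.1
step 3: 11111111.
step 4: 11111111.  (fixed point — unchanged through step 6)
count of 1: 8

8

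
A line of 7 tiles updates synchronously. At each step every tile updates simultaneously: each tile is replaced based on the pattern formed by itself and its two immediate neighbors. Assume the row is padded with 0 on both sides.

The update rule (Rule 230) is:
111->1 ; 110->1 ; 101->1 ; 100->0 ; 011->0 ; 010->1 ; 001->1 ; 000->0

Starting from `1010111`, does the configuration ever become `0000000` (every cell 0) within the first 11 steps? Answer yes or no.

no

1111011
0111101
1011111
1101111
0110111
1011011
1101101
0110111  (repeats step 5; period 3)
step 11: 0110111
step 11 is 0110111, still not uniform 0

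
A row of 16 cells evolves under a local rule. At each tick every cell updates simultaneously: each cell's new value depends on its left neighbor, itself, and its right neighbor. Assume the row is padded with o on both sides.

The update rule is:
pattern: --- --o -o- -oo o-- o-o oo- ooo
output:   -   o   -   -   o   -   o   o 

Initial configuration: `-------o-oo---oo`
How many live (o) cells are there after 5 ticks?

o-----o---oo-o-o
oo---o-o-o-o----
ooo-o-------o--o
ooo--o-----o-oo-
ooooo-o---o---o-
count of o: 8

8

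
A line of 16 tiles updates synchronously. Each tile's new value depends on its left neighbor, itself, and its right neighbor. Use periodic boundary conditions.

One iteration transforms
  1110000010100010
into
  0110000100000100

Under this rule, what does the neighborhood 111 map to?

At position 1 the neighborhood is 111; the next row has 1 there.

1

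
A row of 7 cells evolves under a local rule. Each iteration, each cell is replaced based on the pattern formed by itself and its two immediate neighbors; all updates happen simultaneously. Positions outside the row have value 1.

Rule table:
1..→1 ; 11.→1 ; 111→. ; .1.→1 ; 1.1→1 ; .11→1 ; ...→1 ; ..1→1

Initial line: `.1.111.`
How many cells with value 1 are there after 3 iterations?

6

iteration 1: 1111.11
iteration 2: ...111.
iteration 3: 1111.11
count of 1: 6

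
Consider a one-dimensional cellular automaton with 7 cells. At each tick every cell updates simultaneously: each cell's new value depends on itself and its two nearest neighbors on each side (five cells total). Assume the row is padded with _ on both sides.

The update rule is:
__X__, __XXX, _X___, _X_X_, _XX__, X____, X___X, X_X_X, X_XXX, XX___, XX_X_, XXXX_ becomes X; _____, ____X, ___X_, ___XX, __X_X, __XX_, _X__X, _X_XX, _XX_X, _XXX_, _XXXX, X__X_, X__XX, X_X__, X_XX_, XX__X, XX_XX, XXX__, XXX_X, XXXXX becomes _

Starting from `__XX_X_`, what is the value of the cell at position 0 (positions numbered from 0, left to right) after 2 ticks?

_

____X_X
_____X_
position 0 holds _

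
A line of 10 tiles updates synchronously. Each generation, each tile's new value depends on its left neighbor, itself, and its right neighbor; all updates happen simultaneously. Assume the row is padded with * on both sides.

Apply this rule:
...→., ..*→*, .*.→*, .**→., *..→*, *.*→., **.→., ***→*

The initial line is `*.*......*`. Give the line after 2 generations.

**..*..**.

generation 1: ..**....*.
generation 2: **..*..**.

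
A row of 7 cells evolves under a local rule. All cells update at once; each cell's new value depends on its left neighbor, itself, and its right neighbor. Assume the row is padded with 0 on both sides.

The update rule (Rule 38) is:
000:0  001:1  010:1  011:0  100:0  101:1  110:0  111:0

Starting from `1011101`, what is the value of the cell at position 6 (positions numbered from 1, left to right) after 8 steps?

0

1100011
0000100
0001100
0010000
0110000
1000000
1000000  (fixed point — unchanged through step 8)
position 6 holds 0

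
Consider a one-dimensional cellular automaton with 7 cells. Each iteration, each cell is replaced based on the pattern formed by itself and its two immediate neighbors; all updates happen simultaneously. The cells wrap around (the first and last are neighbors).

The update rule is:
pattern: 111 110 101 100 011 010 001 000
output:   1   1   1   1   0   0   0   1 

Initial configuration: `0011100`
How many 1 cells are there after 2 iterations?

5

iteration 1: 1001111
iteration 2: 1100111
count of 1: 5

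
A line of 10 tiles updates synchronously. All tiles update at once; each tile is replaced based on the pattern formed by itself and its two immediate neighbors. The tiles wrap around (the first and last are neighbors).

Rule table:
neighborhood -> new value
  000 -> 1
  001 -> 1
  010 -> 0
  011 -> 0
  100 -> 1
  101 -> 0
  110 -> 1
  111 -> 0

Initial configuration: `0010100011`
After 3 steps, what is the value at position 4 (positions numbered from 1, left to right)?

0

1100011101
0111100100
1000111011
position 4 holds 0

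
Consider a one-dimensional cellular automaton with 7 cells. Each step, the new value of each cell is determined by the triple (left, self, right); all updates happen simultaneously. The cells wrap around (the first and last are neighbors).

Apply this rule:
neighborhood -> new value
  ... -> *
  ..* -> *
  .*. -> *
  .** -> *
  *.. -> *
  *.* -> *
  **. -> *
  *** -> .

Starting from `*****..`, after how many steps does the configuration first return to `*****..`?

*...***
*****..

2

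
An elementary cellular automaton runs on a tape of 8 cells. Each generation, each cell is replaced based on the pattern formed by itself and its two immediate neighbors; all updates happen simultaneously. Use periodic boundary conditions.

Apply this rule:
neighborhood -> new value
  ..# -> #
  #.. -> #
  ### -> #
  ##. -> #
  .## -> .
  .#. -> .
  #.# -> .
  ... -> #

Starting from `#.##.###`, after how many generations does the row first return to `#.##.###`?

8

generation 1: #..#..##
generation 2: ###.##.#
generation 3: ###..#..
generation 4: .####.##
generation 5: ..###..#
generation 6: ##.####.
generation 7: .#..###.
generation 8: #.##.###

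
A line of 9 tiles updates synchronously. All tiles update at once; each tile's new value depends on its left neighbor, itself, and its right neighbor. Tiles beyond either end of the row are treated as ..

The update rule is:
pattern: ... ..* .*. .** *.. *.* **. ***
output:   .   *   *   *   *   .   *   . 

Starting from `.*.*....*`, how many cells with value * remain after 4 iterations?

**.**..**
**.******
**.*....*
**.**..**
count of *: 6

6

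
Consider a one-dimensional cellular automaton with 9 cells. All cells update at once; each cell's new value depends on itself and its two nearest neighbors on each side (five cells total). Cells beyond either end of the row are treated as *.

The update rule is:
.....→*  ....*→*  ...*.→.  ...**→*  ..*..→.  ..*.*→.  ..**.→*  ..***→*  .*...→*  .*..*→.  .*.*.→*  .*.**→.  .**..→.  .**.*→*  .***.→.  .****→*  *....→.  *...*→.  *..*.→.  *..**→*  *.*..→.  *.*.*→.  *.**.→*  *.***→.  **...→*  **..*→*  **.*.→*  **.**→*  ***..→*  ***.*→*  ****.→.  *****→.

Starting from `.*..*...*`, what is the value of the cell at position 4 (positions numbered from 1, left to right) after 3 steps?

.

*....*.**
**.*....*
.**.*.***
position 4 holds .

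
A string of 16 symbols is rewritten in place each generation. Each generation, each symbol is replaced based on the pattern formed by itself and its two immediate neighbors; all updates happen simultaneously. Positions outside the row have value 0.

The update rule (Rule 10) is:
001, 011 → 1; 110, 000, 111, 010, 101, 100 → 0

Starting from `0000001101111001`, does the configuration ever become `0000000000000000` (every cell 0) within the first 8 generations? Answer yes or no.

generation 1: 0000011001000010
generation 2: 0000110010000100
generation 3: 0001100100001000
generation 4: 0011001000010000
generation 5: 0110010000100000
generation 6: 1100100001000000
generation 7: 1001000010000000
generation 8: 0010000100000000
generation 8 is 0010000100000000, still not uniform 0

no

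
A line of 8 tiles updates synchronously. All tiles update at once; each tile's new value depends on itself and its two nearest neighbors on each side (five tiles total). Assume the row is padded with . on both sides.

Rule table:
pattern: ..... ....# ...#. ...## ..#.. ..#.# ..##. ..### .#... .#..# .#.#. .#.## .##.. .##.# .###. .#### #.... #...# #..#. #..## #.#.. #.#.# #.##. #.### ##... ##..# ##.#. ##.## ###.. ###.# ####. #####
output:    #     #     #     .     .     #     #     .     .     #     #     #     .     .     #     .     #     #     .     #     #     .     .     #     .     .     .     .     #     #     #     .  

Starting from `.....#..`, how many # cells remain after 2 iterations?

iteration 1: #####..#
iteration 2: ...##...
count of #: 2

2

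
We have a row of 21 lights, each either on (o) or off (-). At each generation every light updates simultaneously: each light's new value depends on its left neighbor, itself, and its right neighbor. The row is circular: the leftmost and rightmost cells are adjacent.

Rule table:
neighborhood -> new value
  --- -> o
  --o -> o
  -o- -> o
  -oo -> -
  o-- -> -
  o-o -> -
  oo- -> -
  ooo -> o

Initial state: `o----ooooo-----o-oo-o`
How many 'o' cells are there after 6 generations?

13

--ooo-ooo--ooooo-----
oo-o---o--o-ooo--oooo
o--o-ooo-oo--o--o-ooo
--oo--o-----oo-oo--oo
-o---oo-oooo------o--
oo-oo----oo--oooooo-o
count of o: 13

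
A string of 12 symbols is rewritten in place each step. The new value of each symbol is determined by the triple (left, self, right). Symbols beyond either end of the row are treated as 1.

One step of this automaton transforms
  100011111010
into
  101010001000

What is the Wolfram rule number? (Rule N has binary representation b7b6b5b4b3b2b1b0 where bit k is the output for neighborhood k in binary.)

position 5: 111 → 0  (bit 7 = 0)
position 0: 110 → 1  (bit 6 = 1)
position 9: 101 → 0  (bit 5 = 0)
position 1: 100 → 0  (bit 4 = 0)
position 4: 011 → 1  (bit 3 = 1)
position 10: 010 → 0  (bit 2 = 0)
position 3: 001 → 0  (bit 1 = 0)
position 2: 000 → 1  (bit 0 = 1)
bits b7..b0 = 01001001 = 73

73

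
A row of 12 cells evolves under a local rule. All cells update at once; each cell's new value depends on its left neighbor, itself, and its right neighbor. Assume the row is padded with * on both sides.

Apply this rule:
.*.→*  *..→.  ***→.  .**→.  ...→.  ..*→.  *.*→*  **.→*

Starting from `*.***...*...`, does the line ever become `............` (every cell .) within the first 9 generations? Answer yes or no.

no

generation 1: **..*...*...
generation 2: .*..*...*...
generation 3: **..*...*...  (repeats generation 1; period 2)
generation 9: **..*...*...
generation 9 is **..*...*..., still not uniform .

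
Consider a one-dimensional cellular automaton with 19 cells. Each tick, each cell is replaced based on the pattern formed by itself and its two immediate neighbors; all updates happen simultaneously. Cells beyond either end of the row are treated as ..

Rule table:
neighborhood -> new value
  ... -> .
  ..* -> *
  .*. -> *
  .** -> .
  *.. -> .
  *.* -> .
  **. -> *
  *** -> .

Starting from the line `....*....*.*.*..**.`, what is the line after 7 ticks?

...**...**.*.*.*.*.
..*.*..*.*.*.*.*.*.
.**.*.**.*.*.*.*.*.
*.*.*..*.*.*.*.*.*.
*.*.*.**.*.*.*.*.*.
*.*.*..*.*.*.*.*.*.  (repeats tick 4; period 2)
tick 7: *.*.*.**.*.*.*.*.*.

*.*.*.**.*.*.*.*.*.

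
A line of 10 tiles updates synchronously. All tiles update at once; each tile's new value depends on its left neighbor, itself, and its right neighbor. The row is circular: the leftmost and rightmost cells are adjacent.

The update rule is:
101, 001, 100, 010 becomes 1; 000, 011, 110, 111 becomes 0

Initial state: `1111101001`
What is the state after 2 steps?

0000100001

0000011110
0000100001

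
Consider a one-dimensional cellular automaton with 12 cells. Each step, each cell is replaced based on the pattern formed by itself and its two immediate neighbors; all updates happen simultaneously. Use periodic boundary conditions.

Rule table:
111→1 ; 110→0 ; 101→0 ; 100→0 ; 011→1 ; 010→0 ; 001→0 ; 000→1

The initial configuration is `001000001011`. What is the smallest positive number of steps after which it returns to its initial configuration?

18

step 1: 000011100010
step 2: 111011001000
step 3: 110010000010
step 4: 100000111000
step 5: 001110110010
step 6: 101100100000
step 7: 001000001110
step 8: 100011101100
step 9: 001011001000
step 10: 100010000011
step 11: 001000111011
step 12: 000010110010
step 13: 111000100000
step 14: 110010001110
step 15: 100000101100
step 16: 001110001000
step 17: 101100100011
step 18: 001000001011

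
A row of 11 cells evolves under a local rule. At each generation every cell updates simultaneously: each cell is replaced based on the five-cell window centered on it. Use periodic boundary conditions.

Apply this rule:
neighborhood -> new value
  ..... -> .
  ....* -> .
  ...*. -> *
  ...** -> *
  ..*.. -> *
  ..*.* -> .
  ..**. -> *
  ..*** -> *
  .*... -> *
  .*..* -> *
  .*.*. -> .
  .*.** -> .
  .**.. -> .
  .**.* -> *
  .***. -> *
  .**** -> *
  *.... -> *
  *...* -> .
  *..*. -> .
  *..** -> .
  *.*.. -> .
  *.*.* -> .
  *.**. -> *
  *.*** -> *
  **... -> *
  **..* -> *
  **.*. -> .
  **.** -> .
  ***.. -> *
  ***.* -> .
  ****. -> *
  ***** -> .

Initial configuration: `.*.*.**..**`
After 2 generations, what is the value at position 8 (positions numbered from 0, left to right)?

.

.....*.*.**
**..*....*.
position 8 holds .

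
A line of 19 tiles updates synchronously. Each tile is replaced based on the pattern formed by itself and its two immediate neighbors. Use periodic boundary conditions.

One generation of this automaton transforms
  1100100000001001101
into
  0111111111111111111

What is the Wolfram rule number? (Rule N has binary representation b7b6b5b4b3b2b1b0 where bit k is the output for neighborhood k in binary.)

127

position 0: 111 → 0  (bit 7 = 0)
position 1: 110 → 1  (bit 6 = 1)
position 17: 101 → 1  (bit 5 = 1)
position 2: 100 → 1  (bit 4 = 1)
position 15: 011 → 1  (bit 3 = 1)
position 4: 010 → 1  (bit 2 = 1)
position 3: 001 → 1  (bit 1 = 1)
position 6: 000 → 1  (bit 0 = 1)
bits b7..b0 = 01111111 = 127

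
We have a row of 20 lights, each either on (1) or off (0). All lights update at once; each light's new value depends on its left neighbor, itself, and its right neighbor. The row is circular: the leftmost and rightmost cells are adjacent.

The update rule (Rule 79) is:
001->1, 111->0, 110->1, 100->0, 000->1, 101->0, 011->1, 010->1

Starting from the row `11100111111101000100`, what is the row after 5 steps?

step 1: 10101100000101011101
step 2: 10101101111101010101
step 3: 10101101000101010101
step 4: 10101101011101010101
step 5: 10101101010101010101

10101101010101010101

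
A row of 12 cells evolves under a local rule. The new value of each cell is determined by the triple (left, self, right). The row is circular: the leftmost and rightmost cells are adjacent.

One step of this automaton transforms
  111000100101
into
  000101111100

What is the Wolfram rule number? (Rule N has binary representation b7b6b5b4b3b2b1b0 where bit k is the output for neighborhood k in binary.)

position 0: 111 → 0  (bit 7 = 0)
position 2: 110 → 0  (bit 6 = 0)
position 10: 101 → 0  (bit 5 = 0)
position 3: 100 → 1  (bit 4 = 1)
position 11: 011 → 0  (bit 3 = 0)
position 6: 010 → 1  (bit 2 = 1)
position 5: 001 → 1  (bit 1 = 1)
position 4: 000 → 0  (bit 0 = 0)
bits b7..b0 = 00010110 = 22

22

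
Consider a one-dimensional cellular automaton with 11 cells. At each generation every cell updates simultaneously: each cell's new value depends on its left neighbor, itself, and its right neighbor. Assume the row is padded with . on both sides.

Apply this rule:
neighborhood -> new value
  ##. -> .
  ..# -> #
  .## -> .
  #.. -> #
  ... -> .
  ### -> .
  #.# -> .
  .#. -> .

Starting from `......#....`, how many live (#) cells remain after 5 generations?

3

.....#.#...
....#...#..
...#.#.#.#.
..#.......#
.#.#.....#.
count of #: 3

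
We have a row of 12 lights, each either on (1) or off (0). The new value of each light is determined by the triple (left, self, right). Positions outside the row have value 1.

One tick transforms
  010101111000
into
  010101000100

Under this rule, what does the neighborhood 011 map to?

1

At position 5 the neighborhood is 011; the next row has 1 there.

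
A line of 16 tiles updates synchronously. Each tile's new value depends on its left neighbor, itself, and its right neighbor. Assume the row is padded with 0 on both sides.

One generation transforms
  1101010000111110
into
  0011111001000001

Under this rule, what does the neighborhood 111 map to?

0

At position 11 the neighborhood is 111; the next row has 0 there.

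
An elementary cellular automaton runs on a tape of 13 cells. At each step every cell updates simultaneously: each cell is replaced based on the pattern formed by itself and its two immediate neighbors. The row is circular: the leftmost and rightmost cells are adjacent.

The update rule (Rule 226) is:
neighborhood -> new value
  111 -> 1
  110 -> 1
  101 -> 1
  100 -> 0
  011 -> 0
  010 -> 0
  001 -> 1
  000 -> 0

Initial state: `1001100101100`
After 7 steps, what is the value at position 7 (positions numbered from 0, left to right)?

step 1: 0010101010101
step 2: 0101010101010
step 3: 1010101010100
step 4: 0101010101001
step 5: 1010101010010
step 6: 0101010100101
step 7: 1010101001010
position 7 holds 0

0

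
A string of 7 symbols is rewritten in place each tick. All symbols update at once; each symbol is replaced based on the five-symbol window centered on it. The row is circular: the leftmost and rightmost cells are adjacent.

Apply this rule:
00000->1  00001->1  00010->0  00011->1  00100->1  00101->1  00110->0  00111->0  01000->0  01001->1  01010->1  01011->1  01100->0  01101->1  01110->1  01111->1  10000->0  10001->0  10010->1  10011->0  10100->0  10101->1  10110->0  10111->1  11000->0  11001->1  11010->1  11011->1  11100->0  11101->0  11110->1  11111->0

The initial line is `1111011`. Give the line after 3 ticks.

1100101

0010111
1111110
1100101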